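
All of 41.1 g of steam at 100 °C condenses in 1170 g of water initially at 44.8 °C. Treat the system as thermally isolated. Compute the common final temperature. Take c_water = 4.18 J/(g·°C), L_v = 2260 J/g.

T_f ≈ 65.0 °C

Energy conservation, ΣQ = 0:
latent heat released on condensation: 41.1×2260 = 92886; condensed water 100 °C→T: 171.8(T − 100); water warms: 1170×4.18×(T − 44.8) = 4890.6(T − 44.8)
5062.4 T = 92886 + 17180 + 219099 = 329165
T ≈ 65.02 °C (< 100 °C, so full condensation is consistent).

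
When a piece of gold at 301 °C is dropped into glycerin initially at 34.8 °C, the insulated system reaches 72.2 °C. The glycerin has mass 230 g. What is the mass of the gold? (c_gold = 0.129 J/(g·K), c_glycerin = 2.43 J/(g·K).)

m ≈ 708 g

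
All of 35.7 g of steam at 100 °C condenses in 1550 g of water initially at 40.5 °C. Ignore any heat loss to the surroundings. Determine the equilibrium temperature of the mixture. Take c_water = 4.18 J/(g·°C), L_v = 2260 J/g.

Sum of m c ΔT and latent-heat terms is zero:
steam→water at 100 °C releases m L_v = 35.7×2260 = 80682
  condensate cools 100→T: 35.7×4.18×(T − 100) = 149.23(T − 100)
  water warms: 1550×4.18×(T − 40.5) = 6479(T − 40.5)
6628.2 T = 80682 + 14923 + 262400 = 358004
T ≈ 54.01 °C, under the boiling point, so the assumption holds.

T_f ≈ 54.0 °C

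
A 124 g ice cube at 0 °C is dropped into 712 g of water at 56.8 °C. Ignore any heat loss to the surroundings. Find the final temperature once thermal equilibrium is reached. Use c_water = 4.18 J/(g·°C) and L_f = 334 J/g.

Energy conservation, ΣQ = 0:
melt ice: 124×334 = 41416; warm the meltwater: 518.32 T; water cools: 712×4.18×(T − 56.8) = 2976.2(T − 56.8)
3494.5 T = 169046 − 41416 = 127630
T ≈ 36.52 °C — above 0 °C, consistent with complete melting.

T_f ≈ 36.5 °C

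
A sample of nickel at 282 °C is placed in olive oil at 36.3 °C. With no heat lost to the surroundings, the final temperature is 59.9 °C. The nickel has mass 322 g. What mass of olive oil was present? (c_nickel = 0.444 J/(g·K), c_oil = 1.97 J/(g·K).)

Net heat exchanged in the isolated system is zero:
322×0.444×(59.9 − 282) + m×1.97×(59.9 − 36.3) = 0
46.49 m = 31753
m = 31753/46.49 ≈ 683 g

m ≈ 683 g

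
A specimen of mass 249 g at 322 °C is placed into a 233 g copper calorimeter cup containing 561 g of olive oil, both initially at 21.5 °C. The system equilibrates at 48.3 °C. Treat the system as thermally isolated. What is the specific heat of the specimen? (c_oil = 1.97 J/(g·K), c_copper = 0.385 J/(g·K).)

c ≈ 0.47 J/(g·K)

Energy conservation, ΣQ = 0:
249·c·(48.3 − 322) + 561·1.97·(48.3 − 21.5) + 233·0.385·(48.3 − 21.5) = 0
-68151 c = -32023
c = -32023/-68151 ≈ 0.4699 J/(g·K)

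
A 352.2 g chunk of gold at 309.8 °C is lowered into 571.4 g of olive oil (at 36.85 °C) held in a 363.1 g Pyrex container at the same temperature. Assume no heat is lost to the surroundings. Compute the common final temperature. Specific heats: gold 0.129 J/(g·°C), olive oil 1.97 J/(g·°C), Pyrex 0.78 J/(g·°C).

T_f ≈ 45.4 °C

Conservation of energy gives ΣQ = 0:
352.2*0.129*(T − 309.8) + 571.4*1.97*(T − 36.85) + 363.1*0.78*(T − 36.85) = 0
(45.43 + 1125.7 + 283.22) T = 45.43*309.8 + 1125.7*36.85 + 283.22*36.85
T = 65992/1454.3 ≈ 45.38 °C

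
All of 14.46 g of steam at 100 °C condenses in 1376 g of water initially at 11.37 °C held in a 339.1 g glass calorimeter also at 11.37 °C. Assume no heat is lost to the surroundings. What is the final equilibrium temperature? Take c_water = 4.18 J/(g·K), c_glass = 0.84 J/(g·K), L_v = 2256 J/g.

T_f ≈ 17.6 °C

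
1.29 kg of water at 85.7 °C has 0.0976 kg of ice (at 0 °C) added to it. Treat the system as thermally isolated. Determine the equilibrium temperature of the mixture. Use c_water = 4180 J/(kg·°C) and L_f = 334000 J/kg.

Setting the total heat transfer to zero:
melt ice: 0.0976·334000 = 32598; warm the meltwater: 407.97 T; water: 5392.2(T − 85.7)
5800.2 T = 462112 − 32598 = 429513
T ≈ 74.05 °C. Since T > 0 °C, the all-ice-melts assumption holds.

T_f ≈ 74.1 °C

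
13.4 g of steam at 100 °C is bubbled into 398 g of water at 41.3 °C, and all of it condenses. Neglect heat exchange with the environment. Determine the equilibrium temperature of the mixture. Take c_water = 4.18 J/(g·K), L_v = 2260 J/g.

T_f ≈ 60.8 °C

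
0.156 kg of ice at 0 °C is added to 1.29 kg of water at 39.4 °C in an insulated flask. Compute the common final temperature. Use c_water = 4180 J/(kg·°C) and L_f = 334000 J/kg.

Taking heat into each body as positive, Σ m c ΔT = 0:
melt ice: 0.156·334000 = 52104; warm the meltwater: 652.08 T; water cools: 1.29·4180·(T − 39.4) = 5392.2(T − 39.4)
6044.3 T = 212453 − 52104 = 160349
T ≈ 26.53 °C. Since T > 0 °C, the all-ice-melts assumption holds.

T_f ≈ 26.5 °C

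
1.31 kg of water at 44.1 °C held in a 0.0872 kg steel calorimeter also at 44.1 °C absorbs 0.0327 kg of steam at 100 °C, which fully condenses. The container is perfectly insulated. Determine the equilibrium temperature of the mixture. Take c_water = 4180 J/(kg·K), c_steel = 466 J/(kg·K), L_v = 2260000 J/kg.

Energy conservation, ΣQ = 0:
condense steam: −0.0327×2260000 = −73902; condensed water 100 °C→T: 136.69(T − 100); original water: 5475.8(T − 44.1); cup: 40.64(T − 44.1)
5653.1 T = 73902 + 13669 + 243275 = 330845
T ≈ 58.52 °C — below 100 °C, confirming all the steam condensed.

T_f ≈ 58.5 °C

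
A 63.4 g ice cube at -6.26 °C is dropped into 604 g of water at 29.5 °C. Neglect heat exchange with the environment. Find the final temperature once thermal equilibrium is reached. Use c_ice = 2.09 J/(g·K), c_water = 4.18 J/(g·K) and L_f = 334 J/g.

T_f ≈ 18.8 °C

Energy conservation, ΣQ = 0:
ice -6.26→0 °C: 63.4·2.09·6.26 = 829.49; melt ice: 63.4·334 = 21176; meltwater 0→T: 63.4·4.18·T = 265.01 T; water: 2524.7(T − 29.5)
2789.7 T = 74479 − 22005 = 52474
T ≈ 18.81 °C. Since T > 0 °C, the all-ice-melts assumption holds.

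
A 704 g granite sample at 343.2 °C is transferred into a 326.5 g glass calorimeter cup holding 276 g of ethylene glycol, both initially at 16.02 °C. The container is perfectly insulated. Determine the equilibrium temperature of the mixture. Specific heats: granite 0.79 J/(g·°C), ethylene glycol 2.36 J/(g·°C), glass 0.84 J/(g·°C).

T_f ≈ 138.8 °C

Taking heat into each body as positive, Σ m c ΔT = 0:
704·0.79·(T − 343.2) + 276·2.36·(T − 16.02) + 326.5·0.84·(T − 16.02) = 0
556.16(T − 343.2) + 651.36(T − 16.02) + 274.26(T − 16.02) = 0
1481.8 T = 205703
T = 205703 / 1481.8 = 139 °C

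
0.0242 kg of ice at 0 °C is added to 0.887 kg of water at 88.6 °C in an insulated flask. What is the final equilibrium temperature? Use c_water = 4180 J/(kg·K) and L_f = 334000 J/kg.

T_f ≈ 84.1 °C

Let T be the final temperature. ΣQ_i = 0:
melt ice: 0.0242×334000 = 8082.8
  warm the meltwater: 101.16 T
  water: 3707.7(T − 88.6)
3808.8 T = 328499 − 8082.8 = 320416
T ≈ 84.12 °C. Since T > 0 °C, the all-ice-melts assumption holds.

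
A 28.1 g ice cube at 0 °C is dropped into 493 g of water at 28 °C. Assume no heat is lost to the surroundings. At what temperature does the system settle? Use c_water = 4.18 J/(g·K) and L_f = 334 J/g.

Conservation of energy gives ΣQ = 0:
latent heat to melt: 28.1·334 = 9385.4
  meltwater 0→T: 28.1·4.18·T = 117.46 T
  water cools: 493·4.18·(T − 28) = 2060.7(T − 28)
2178.2 T = 57701 − 9385.4 = 48315
T ≈ 22.18 °C (positive, so assuming full melt was valid).

T_f ≈ 22.2 °C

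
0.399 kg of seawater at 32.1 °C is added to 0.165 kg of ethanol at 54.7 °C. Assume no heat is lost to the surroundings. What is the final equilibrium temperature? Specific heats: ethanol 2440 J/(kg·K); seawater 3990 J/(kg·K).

Set heat shed by the hot body equal to heat absorbed by the cold body:
0.165·2440·(54.7 − T) = 0.399·3990·(T − 32.1)
402.6(54.7 − T) = 1592(T − 32.1)
1994.6 T = 73126  ⇒  T ≈ 36.66 °C

T_f ≈ 36.7 °C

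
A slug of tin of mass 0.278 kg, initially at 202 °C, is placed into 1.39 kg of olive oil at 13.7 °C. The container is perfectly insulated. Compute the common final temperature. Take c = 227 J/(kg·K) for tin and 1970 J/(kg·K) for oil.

T_f ≈ 17.9 °C

T_f = Σ m_i c_i T_i / Σ m_i c_i:
T_f = (63.11×202 + 2738.3×13.7) / (63.11 + 2738.3)
    = 50262 / 2801.4 ≈ 17.94 °C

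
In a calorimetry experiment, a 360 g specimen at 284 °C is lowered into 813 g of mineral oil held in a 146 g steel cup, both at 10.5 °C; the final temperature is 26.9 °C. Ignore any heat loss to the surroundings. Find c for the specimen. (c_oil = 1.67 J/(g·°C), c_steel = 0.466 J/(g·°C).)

c ≈ 0.253 J/(g·°C)

Conservation of energy gives ΣQ = 0:
360×c×(26.9 − 284) + 813×1.67×(26.9 − 10.5) + 146×0.466×(26.9 − 10.5) = 0
-92556 c = -23382
c = -23382/-92556 ≈ 0.2526 J/(g·°C)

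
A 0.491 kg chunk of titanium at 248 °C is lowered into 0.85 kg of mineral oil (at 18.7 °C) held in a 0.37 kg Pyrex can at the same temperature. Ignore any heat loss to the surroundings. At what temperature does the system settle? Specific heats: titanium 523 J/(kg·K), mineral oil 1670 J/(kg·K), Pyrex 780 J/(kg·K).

T_f ≈ 48.7 °C

T_f is the heat-capacity-weighted average of the initial temperatures:
T_f = (256.79·248 + 1419.5·18.7 + 288.6·18.7) / (256.79 + 1419.5 + 288.6)
    = 95626 / 1964.9 ≈ 48.67 °C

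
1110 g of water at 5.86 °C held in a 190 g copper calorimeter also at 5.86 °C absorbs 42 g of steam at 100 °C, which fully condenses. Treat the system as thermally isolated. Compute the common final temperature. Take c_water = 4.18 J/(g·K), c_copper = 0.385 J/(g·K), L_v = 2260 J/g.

T_f ≈ 28.7 °C

Setting the total heat transfer to zero:
condense steam: −42·2260 = −94920; condensed water 100 °C→T: 175.56(T − 100); water warms: 1110·4.18·(T − 5.86) = 4639.8(T − 5.86); copper cup: 190·0.385·(T − 5.86) = 73.15(T − 5.86)
4888.5 T = 94920 + 17556 + 27618 = 140094
T ≈ 28.66 °C (< 100 °C, so full condensation is consistent).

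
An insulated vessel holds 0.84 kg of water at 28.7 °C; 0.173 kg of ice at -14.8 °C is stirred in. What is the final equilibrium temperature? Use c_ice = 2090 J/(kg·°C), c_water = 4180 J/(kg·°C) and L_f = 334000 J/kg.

Setting the total heat transfer to zero:
warm ice to 0 °C: 0.173·2090·(0 − (-14.8)) = 5351.2
  fusion: m_ice L_f = 0.173·334000 = 57782
  meltwater 0→T: 0.173·4180·T = 723.14 T
  water: 3511.2(T − 28.7)
4234.3 T = 100771 − 63133 = 37638
T ≈ 8.89 °C. Since T > 0 °C, the all-ice-melts assumption holds.

T_f ≈ 8.9 °C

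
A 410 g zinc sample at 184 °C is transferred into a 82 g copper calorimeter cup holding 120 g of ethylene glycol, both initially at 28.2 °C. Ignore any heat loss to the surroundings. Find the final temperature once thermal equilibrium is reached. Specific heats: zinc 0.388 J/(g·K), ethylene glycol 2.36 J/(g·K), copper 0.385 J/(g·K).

Net heat exchanged in the isolated system is zero:
410×0.388×(T − 184) + 120×2.36×(T − 28.2) + 82×0.385×(T − 28.2) = 0
159.08(T − 184) + 283.2(T − 28.2) + 31.57(T − 28.2) = 0
(159.08 + 283.2 + 31.57) T = 159.08×184 + 283.2×28.2 + 31.57×28.2
T ≈ 80.50 °C

T_f ≈ 80.5 °C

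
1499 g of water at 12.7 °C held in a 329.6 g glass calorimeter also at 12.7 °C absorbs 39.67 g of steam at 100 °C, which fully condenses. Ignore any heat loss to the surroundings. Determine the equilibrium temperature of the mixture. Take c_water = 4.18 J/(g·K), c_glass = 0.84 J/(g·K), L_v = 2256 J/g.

T_f ≈ 28.2 °C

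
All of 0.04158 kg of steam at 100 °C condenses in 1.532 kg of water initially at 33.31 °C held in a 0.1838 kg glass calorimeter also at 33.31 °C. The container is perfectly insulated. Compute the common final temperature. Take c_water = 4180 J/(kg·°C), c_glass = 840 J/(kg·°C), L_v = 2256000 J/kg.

T_f ≈ 49.0 °C

Sum of m c ΔT and latent-heat terms is zero:
condense steam: −0.04158×2256000 = −93804; condensate cools 100→T: 0.04158×4180×(T − 100) = 173.8(T − 100); original water: 6403.8(T − 33.31); cup: 154.39(T − 33.31)
6732 T = 93804 + 17380 + 218452 = 329637
T ≈ 48.97 °C — below 100 °C, confirming all the steam condensed.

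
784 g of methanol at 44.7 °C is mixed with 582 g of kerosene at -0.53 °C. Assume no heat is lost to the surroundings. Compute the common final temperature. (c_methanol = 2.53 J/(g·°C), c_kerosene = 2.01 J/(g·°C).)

T_f ≈ 27.9 °C

Set heat shed by the hot body equal to heat absorbed by the cold body:
784×2.53×(44.7 − T) = 582×2.01×(T − (-0.53))
1983.5(44.7 − T) = 1169.8(T − (-0.53))
3153.3 T = 88043  ⇒  T ≈ 27.92 °C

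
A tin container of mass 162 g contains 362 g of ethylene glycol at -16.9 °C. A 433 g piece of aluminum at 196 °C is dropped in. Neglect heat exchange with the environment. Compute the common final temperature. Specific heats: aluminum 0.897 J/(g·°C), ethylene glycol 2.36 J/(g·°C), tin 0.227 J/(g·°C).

T_f ≈ 47.7 °C

Energy conservation, ΣQ = 0:
433·0.897·(T − 196) + 362·2.36·(T − (-16.9)) + 162·0.227·(T − (-16.9)) = 0
388.4(T − 196) + 854.32(T − (-16.9)) + 36.77(T − (-16.9)) = 0
(388.4 + 854.32 + 36.77) T = 388.4·196 + 854.32·(-16.9) + 36.77·(-16.9)
T = 61067/1279.5 ≈ 47.73 °C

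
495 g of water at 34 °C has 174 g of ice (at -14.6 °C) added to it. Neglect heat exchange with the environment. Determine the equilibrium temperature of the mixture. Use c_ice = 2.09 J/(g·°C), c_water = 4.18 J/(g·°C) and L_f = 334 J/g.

Energy conservation, ΣQ = 0:
warm ice to 0 °C: 174·2.09·(0 − (-14.6)) = 5309.4
  melt ice: 174·334 = 58116
  meltwater 0→T: 174·4.18·T = 727.32 T
  water cools: 495·4.18·(T − 34) = 2069.1(T − 34)
2796.4 T = 70349 − 63425 = 6924
T ≈ 2.48 °C — above 0 °C, consistent with complete melting.

T_f ≈ 2.5 °C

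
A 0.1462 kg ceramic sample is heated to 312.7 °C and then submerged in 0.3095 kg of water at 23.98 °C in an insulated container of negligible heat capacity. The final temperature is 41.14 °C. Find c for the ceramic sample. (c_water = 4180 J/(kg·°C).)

Net heat exchanged in the isolated system is zero:
0.1462·c·(41.14 − 312.7) + 0.3095·4180·(41.14 − 23.98) = 0
-39.7 c = -22200
c = -22200/-39.7 ≈ 559.2 J/(kg·°C)

c ≈ 559 J/(kg·°C)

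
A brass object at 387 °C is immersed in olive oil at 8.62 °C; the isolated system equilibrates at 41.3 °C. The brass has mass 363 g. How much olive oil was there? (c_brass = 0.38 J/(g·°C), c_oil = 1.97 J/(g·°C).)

m ≈ 741 g

Heat gained plus heat lost sum to zero:
363×0.38×(41.3 − 387) + m×1.97×(41.3 − 8.62) = 0
64.38 m = 47686
m = 47686/64.38 ≈ 740.7 g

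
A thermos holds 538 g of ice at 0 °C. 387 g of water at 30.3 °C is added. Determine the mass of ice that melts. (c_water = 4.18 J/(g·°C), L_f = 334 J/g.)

Heat available from the water dropping to 0 °C: 387·4.18·30.3 = 49015 J.
To melt every bit of ice: 538·334 = 179692 J.
49015 J < 179692 J, so only part of the ice melts and the system sits at 0 °C.
m_melt = 49015 / L_f = 146.8 g.

m_melted ≈ 147 g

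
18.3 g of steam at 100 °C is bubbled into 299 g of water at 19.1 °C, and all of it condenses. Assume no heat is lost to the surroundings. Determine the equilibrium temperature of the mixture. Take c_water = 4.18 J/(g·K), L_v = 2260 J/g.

Taking heat into each body as positive, Σ m c ΔT = 0:
condense steam: −18.3×2260 = −41358; condensed water 100 °C→T: 76.49(T − 100); water warms: 299×4.18×(T − 19.1) = 1249.8(T − 19.1)
1326.3 T = 41358 + 7649.4 + 23872 = 72879
T ≈ 54.95 °C, under the boiling point, so the assumption holds.

T_f ≈ 54.9 °C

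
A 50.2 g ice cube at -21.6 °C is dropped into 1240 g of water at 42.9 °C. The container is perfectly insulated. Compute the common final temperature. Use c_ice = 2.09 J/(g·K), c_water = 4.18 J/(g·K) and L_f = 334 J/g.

Conservation of energy gives ΣQ = 0:
ice -21.6→0 °C: 50.2·2.09·21.6 = 2266.2; fusion: m_ice L_f = 50.2·334 = 16767; warm the meltwater: 209.84 T; water cools: 1240·4.18·(T − 42.9) = 5183.2(T − 42.9)
5393 T = 222359 − 19033 = 203326
T ≈ 37.70 °C. Since T > 0 °C, the all-ice-melts assumption holds.

T_f ≈ 37.7 °C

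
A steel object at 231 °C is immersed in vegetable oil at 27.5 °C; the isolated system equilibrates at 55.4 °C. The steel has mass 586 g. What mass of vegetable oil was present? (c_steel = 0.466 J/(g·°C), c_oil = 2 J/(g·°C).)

|Q_steel| = |Q_oil|:
586·0.466·(231 − 55.4) = m·2·(55.4 − 27.5)
55.8 m = 47952  ⇒  m ≈ 859.4 g

m ≈ 859 g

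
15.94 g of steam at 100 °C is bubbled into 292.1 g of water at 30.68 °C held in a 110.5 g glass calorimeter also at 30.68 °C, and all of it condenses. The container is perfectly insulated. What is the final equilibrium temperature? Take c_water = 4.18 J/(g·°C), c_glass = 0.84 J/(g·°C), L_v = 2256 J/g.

T_f ≈ 60.1 °C

Energy balance with sensible and latent terms:
steam→water at 100 °C releases m L_v = 15.94·2256 = 35961
  condensate cools 100→T: 15.94·4.18·(T − 100) = 66.63(T − 100)
  water warms: 292.1·4.18·(T − 30.68) = 1221(T − 30.68)
  cup: 92.82(T − 30.68)
1380.4 T = 35961 + 6662.9 + 40307 = 82931
T ≈ 60.08 °C, under the boiling point, so the assumption holds.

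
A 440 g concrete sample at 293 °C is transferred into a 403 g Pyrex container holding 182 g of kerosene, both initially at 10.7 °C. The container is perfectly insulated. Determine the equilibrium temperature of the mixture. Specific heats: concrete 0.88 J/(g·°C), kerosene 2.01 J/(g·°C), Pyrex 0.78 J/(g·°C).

Energy conservation, ΣQ = 0:
440·0.88·(T − 293) + 182·2.01·(T − 10.7) + 403·0.78·(T − 10.7) = 0
387.2(T − 293) + 365.82(T − 10.7) + 314.34(T − 10.7) = 0
(387.2 + 365.82 + 314.34) T = 387.2·293 + 365.82·10.7 + 314.34·10.7
T = 120727/1067.4 ≈ 113.11 °C

T_f ≈ 113.1 °C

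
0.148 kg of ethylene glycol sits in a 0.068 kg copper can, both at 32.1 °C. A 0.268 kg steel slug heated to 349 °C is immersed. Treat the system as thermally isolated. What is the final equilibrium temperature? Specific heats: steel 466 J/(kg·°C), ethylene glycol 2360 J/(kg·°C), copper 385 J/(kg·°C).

Heat gained plus heat lost sum to zero:
0.268×466×(T − 349) + 0.148×2360×(T − 32.1) + 0.068×385×(T − 32.1) = 0
500.35 T = 55638
T = 55638/500.35 ≈ 111.20 °C

T_f ≈ 111.2 °C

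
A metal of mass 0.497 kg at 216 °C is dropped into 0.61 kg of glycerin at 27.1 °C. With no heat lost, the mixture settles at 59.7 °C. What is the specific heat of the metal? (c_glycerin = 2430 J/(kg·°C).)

m_s c (T_s − T_f) = m_glycerin c_glycerin (T_f − T_0):
0.497×c×(216 − 59.7) = 0.61×2430×(59.7 − 27.1)
77.68 c = 48323  ⇒  c ≈ 622.1 J/(kg·°C)

c ≈ 622 J/(kg·°C)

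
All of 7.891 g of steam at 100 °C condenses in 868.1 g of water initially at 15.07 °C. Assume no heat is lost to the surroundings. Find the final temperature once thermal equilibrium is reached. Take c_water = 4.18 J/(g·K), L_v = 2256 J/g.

T_f ≈ 20.7 °C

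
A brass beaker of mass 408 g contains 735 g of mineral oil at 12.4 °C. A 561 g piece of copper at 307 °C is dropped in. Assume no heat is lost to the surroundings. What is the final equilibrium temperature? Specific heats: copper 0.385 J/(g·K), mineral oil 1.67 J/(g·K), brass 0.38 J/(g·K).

T_f ≈ 52.2 °C

Taking heat into each body as positive, Σ m c ΔT = 0:
561×0.385×(T − 307) + 735×1.67×(T − 12.4) + 408×0.38×(T − 12.4) = 0
1598.5 T = 83450
T = 83450/1598.5 ≈ 52.21 °C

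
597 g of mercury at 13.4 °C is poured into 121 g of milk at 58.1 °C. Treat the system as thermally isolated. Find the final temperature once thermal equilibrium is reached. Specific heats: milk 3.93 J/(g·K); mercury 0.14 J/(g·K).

Let T be the final temperature. ΣQ_i = 0:
121*3.93*(T − 58.1) + 597*0.14*(T − 13.4) = 0
475.53(T − 58.1) + 83.58(T − 13.4) = 0
(475.53 + 83.58) T = 475.53*58.1 + 83.58*13.4
T = 28748 / 559.11 = 51.4 °C

T_f ≈ 51.4 °C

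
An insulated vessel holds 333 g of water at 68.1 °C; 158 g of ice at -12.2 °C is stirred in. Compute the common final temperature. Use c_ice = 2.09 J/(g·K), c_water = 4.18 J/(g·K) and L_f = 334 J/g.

T_f ≈ 18.5 °C

Energy balance with sensible and latent terms:
ice -12.2→0 °C: 158·2.09·12.2 = 4028.7; melt ice: 158·334 = 52772; warm the meltwater: 660.44 T; water cools: 333·4.18·(T − 68.1) = 1391.9(T − 68.1)
2052.4 T = 94791 − 56801 = 37990
T ≈ 18.51 °C (positive, so assuming full melt was valid).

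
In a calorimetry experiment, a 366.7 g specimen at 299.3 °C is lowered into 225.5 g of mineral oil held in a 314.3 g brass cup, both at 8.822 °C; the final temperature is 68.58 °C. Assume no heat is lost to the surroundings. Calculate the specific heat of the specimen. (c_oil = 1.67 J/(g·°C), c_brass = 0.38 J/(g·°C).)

Taking heat into each body as positive, Σ m c ΔT = 0:
366.7·c·(68.58 − 299.3) + 225.5·1.67·(68.58 − 8.822) + 314.3·0.38·(68.58 − 8.822) = 0
-84605 c = -29641
c = -29641/-84605 ≈ 0.3503 J/(g·°C)

c ≈ 0.35 J/(g·°C)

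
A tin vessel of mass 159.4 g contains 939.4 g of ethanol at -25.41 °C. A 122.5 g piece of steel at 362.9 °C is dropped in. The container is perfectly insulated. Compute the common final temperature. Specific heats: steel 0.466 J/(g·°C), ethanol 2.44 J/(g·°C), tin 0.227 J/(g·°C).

Heat gained plus heat lost sum to zero:
122.5×0.466×(T − 362.9) + 939.4×2.44×(T − (-25.41)) + 159.4×0.227×(T − (-25.41)) = 0
57.09(T − 362.9) + 2292.1(T − (-25.41)) + 36.18(T − (-25.41)) = 0
2385.4 T = -38446
T ≈ -16.12 °C

T_f ≈ -16.1 °C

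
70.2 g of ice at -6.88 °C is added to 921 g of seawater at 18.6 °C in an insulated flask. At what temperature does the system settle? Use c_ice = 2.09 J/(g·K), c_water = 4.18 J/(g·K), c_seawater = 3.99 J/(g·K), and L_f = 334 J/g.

Conservation of energy gives ΣQ = 0:
ice -6.88→0 °C: 70.2×2.09×6.88 = 1009.4
  melt ice: 70.2×334 = 23447
  warm the meltwater: 293.44 T
  seawater: 3674.8(T − 18.6)
3968.2 T = 68351 − 24456 = 43895
T ≈ 11.06 °C (positive, so assuming full melt was valid).

T_f ≈ 11.1 °C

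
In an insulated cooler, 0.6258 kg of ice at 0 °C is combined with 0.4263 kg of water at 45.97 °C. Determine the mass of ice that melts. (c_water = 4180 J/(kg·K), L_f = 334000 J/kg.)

Heat available from the water dropping to 0 °C: 0.4263·4180·45.97 = 81916 J.
Fully melting the ice requires m_ice L_f = 0.6258·334000 = 209017 J.
81916 J < 209017 J, so only part of the ice melts and the system sits at 0 °C.
Mass melted = 81916/334000 ≈ 0.2453 kg.

m_melted ≈ 0.245 kg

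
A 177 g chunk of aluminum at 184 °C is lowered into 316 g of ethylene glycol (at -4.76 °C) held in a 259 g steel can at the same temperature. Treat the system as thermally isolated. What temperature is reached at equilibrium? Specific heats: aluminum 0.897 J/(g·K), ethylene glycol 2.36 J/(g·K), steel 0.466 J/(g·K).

Net heat exchanged in the isolated system is zero:
177·0.897·(T − 184) + 316·2.36·(T − (-4.76)) + 259·0.466·(T − (-4.76)) = 0
158.77(T − 184) + 745.76(T − (-4.76)) + 120.69(T − (-4.76)) = 0
(158.77 + 745.76 + 120.69) T = 158.77·184 + 745.76·(-4.76) + 120.69·(-4.76)
T = 25089/1025.2 ≈ 24.47 °C

T_f ≈ 24.5 °C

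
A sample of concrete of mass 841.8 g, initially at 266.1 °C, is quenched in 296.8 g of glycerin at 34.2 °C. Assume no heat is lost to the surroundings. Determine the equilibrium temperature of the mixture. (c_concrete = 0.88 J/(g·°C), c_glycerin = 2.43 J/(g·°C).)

T_f ≈ 151.7 °C

With ΣQ=0 the equilibrium temperature is the m·c-weighted mean:
T_f = (740.78×266.1 + 721.22×34.2) / (740.78 + 721.22)
    = 221788 / 1462 ≈ 151.70 °C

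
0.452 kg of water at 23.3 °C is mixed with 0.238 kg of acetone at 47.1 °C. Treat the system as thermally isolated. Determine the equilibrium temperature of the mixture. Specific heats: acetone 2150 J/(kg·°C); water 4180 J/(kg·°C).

Heat gained plus heat lost sum to zero:
0.238*2150*(T − 47.1) + 0.452*4180*(T − 23.3) = 0
511.7(T − 47.1) + 1889.4(T − 23.3) = 0
(511.7 + 1889.4) T = 511.7*47.1 + 1889.4*23.3
T = 68123/2401.1 ≈ 28.37 °C

T_f ≈ 28.4 °C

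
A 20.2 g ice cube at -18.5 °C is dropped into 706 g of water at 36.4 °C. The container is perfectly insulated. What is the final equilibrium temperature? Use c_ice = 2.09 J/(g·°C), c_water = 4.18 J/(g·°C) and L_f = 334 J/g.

Conservation of energy gives ΣQ = 0:
warm ice to 0 °C: 20.2·2.09·(0 − (-18.5)) = 781.03; fusion: m_ice L_f = 20.2·334 = 6746.8; meltwater 0→T: 20.2·4.18·T = 84.44 T; water: 2951.1(T − 36.4)
3035.5 T = 107419 − 7527.8 = 99891
T ≈ 32.91 °C — above 0 °C, consistent with complete melting.

T_f ≈ 32.9 °C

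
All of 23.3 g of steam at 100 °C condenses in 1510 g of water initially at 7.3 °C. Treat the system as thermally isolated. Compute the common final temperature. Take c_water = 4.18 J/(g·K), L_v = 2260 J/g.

Sum of m c ΔT and latent-heat terms is zero:
steam→water at 100 °C releases m L_v = 23.3×2260 = 52658; condensed water 100 °C→T: 97.39(T − 100); water warms: 1510×4.18×(T − 7.3) = 6311.8(T − 7.3)
6409.2 T = 52658 + 9739.4 + 46076 = 108474
T ≈ 16.92 °C (< 100 °C, so full condensation is consistent).

T_f ≈ 16.9 °C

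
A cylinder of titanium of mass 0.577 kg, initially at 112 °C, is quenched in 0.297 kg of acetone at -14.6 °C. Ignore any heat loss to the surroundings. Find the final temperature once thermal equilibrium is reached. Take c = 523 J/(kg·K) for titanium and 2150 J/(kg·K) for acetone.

Set heat shed by the hot body equal to heat absorbed by the cold body:
0.577*523*(112 − T) = 0.297*2150*(T − (-14.6))
301.77(112 − T) = 638.55(T − (-14.6))
940.32 T = 24476  ⇒  T ≈ 26.03 °C

T_f ≈ 26.0 °C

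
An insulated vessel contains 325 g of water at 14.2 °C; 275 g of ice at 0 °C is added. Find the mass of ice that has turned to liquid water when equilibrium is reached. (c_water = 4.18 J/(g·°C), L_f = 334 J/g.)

m_melted ≈ 57.8 g

Water can give up m c ΔT = 325×4.18×14.2 = 19291 J before reaching 0 °C.
Fully melting the ice requires m_ice L_f = 275×334 = 91850 J.
That's not enough to melt it all — equilibrium is at 0 °C with ice remaining.
m_melted×334 = 19291  ⇒  m_melted ≈ 57.76 g.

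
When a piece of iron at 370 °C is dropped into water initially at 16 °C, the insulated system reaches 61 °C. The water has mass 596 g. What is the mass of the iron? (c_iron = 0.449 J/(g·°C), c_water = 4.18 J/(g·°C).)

m ≈ 808 g

|Q_iron| = |Q_water|:
m×0.449×(370 − 61) = 596×4.18×(61 − 16)
138.74 m = 112108  ⇒  m ≈ 808 g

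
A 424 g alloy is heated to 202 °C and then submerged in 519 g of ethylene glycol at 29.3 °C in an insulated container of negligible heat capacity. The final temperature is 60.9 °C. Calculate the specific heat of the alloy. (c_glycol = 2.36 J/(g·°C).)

Conservation of energy gives ΣQ = 0:
424·c·(60.9 − 202) + 519·2.36·(60.9 − 29.3) = 0
-59826 c = -38705
c = -38705/-59826 ≈ 0.647 J/(g·°C)

c ≈ 0.647 J/(g·°C)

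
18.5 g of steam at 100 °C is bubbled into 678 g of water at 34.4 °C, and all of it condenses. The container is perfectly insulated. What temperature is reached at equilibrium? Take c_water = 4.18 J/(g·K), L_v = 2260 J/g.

T_f ≈ 50.5 °C

Energy conservation, ΣQ = 0:
latent heat released on condensation: 18.5·2260 = 41810; condensate cools 100→T: 18.5·4.18·(T − 100) = 77.33(T − 100); original water: 2834(T − 34.4)
2911.4 T = 41810 + 7733 + 97491 = 147034
T ≈ 50.50 °C, under the boiling point, so the assumption holds.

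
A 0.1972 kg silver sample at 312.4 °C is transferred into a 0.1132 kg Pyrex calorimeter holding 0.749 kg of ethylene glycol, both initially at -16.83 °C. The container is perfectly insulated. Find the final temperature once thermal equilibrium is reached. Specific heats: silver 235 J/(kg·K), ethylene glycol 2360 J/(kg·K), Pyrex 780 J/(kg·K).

T_f ≈ -8.8 °C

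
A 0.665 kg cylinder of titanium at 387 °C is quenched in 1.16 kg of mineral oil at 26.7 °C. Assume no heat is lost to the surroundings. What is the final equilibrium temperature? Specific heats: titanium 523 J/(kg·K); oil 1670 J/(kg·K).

Taking heat into each body as positive, Σ m c ΔT = 0:
0.665×523×(T − 387) + 1.16×1670×(T − 26.7) = 0
347.8(T − 387) + 1937.2(T − 26.7) = 0
(347.8 + 1937.2) T = 347.8×387 + 1937.2×26.7
T ≈ 81.54 °C

T_f ≈ 81.5 °C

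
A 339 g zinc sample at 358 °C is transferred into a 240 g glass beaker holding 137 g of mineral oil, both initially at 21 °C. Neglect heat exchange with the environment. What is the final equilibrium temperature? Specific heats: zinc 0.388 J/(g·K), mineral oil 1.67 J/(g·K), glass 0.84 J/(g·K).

T_f ≈ 99.9 °C

Setting the total heat transfer to zero:
339*0.388*(T − 358) + 137*1.67*(T − 21) + 240*0.84*(T − 21) = 0
(131.53 + 228.79 + 201.6) T = 131.53*358 + 228.79*21 + 201.6*21
T = 56127/561.92 ≈ 99.88 °C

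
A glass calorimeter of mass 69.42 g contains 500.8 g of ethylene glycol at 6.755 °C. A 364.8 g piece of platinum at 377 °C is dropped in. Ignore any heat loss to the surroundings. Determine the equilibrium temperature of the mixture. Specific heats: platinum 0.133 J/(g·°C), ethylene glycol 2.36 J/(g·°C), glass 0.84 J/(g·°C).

T_f ≈ 20.7 °C

Energy conservation, ΣQ = 0:
364.8*0.133*(T − 377) + 500.8*2.36*(T − 6.755) + 69.42*0.84*(T − 6.755) = 0
(48.52 + 1181.9 + 58.31) T = 48.52*377 + 1181.9*6.755 + 58.31*6.755
T ≈ 20.69 °C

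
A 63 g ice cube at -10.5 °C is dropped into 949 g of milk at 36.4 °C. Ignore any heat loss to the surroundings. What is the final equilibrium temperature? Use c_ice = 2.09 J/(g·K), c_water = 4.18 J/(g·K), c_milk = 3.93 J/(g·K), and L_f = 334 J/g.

T_f ≈ 28.4 °C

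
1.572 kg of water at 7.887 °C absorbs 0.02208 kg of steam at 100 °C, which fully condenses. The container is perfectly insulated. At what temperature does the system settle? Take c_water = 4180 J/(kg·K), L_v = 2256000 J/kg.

T_f ≈ 16.6 °C

Conservation of energy gives ΣQ = 0:
steam→water at 100 °C releases m L_v = 0.02208×2256000 = 49812; condensate cools 100→T: 0.02208×4180×(T − 100) = 92.29(T − 100); original water: 6571(T − 7.887)
6663.3 T = 49812 + 9229.4 + 51825 = 110867
T ≈ 16.64 °C (< 100 °C, so full condensation is consistent).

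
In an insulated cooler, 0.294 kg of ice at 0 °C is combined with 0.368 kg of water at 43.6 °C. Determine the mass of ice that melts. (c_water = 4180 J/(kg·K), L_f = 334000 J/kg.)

Heat available from the water dropping to 0 °C: 0.368·4180·43.6 = 67067 J.
To melt every bit of ice: 0.294·334000 = 98196 J.
Since 67067 < 98196 J, not all the ice melts; equilibrium is at 0 °C.
m_melt = 67067 / L_f = 0.2008 kg.

m_melted ≈ 0.201 kg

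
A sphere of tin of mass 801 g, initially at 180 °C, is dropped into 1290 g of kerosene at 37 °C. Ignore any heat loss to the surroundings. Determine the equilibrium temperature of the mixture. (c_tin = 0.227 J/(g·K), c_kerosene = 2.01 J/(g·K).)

T_f ≈ 46.4 °C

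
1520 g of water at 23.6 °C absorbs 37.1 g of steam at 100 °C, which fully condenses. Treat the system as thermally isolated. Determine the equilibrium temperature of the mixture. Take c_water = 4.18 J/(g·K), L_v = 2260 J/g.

T_f ≈ 38.3 °C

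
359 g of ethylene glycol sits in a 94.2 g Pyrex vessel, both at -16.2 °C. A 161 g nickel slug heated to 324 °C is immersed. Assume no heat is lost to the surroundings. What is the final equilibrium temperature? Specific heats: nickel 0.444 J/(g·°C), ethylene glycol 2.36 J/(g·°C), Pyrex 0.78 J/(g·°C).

T_f ≈ 8.3 °C

Setting the total heat transfer to zero:
161*0.444*(T − 324) + 359*2.36*(T − (-16.2)) + 94.2*0.78*(T − (-16.2)) = 0
(71.48 + 847.24 + 73.48) T = 71.48*324 + 847.24*(-16.2) + 73.48*(-16.2)
T = 8245.2/992.2 ≈ 8.31 °C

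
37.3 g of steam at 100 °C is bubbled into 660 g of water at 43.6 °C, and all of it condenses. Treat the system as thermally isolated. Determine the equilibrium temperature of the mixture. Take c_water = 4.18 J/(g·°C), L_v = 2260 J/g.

T_f ≈ 75.5 °C

Taking heat into each body as positive, Σ m c ΔT = 0:
steam→water at 100 °C releases m L_v = 37.3·2260 = 84298
  condensed water 100 °C→T: 155.91(T − 100)
  water warms: 660·4.18·(T − 43.6) = 2758.8(T − 43.6)
2914.7 T = 84298 + 15591 + 120284 = 220173
T ≈ 75.54 °C — below 100 °C, confirming all the steam condensed.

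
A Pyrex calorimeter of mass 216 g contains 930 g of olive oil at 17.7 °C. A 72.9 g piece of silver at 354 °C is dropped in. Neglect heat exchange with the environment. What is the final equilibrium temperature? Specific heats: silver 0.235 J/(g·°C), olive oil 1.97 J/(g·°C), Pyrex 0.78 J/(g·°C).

T_f ≈ 20.6 °C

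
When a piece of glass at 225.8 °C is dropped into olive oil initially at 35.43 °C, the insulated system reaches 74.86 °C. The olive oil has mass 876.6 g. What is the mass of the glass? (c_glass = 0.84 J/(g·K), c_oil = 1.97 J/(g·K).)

m ≈ 537 g

Heat gained plus heat lost sum to zero:
m·0.84·(74.86 − 225.8) + 876.6·1.97·(74.86 − 35.43) = 0
-126.79 m = -68092
m = -68092/-126.79 ≈ 537 g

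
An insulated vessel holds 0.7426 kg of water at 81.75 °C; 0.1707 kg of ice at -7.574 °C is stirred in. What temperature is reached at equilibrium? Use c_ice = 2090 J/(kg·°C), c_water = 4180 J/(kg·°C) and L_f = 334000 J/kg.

T_f ≈ 50.8 °C

Conservation of energy gives ΣQ = 0:
warm ice to 0 °C: 0.1707·2090·(0 − (-7.574)) = 2702.1
  latent heat to melt: 0.1707·334000 = 57014
  meltwater 0→T: 0.1707·4180·T = 713.53 T
  water: 3104.1(T − 81.75)
3817.6 T = 253758 − 59716 = 194042
T ≈ 50.83 °C. Since T > 0 °C, the all-ice-melts assumption holds.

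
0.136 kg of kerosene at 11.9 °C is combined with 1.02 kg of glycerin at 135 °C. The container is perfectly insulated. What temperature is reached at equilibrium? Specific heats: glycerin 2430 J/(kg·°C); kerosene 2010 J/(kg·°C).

Set heat shed by the hot body equal to heat absorbed by the cold body:
1.02*2430*(135 − T) = 0.136*2010*(T − 11.9)
2478.6(135 − T) = 273.36(T − 11.9)
2752 T = 337864  ⇒  T ≈ 122.77 °C

T_f ≈ 122.8 °C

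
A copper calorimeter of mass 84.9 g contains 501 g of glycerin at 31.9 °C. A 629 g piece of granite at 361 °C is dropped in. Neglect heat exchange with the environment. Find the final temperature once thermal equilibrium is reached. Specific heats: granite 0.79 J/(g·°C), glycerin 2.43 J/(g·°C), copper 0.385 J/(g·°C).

Heat gained plus heat lost sum to zero:
629·0.79·(T − 361) + 501·2.43·(T − 31.9) + 84.9·0.385·(T − 31.9) = 0
1747 T = 219263
T = 219263 / 1747 = 126 °C

T_f ≈ 125.5 °C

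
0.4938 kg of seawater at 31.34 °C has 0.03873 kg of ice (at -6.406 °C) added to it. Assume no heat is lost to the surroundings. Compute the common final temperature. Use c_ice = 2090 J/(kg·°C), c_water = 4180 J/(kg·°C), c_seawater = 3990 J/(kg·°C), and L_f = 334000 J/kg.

T_f ≈ 22.7 °C

Net heat exchanged in the isolated system is zero:
ice -6.406→0 °C: 0.03873×2090×6.406 = 518.54; melt ice: 0.03873×334000 = 12936; meltwater 0→T: 0.03873×4180×T = 161.89 T; seawater: 1970.3(T − 31.34)
2132.2 T = 61748 − 13454 = 48294
T ≈ 22.65 °C. Since T > 0 °C, the all-ice-melts assumption holds.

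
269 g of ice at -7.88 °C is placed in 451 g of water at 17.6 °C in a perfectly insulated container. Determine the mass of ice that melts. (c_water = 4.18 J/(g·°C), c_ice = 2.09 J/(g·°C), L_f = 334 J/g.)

Heat available from the water dropping to 0 °C: 451·4.18·17.6 = 33179 J.
Of that, 269·2.09·7.88 = 4430.2 J goes to bring the ice to 0 °C, leaving 28749 J.
Fully melting the ice requires m_ice L_f = 269·334 = 89846 J.
That's not enough to melt it all — equilibrium is at 0 °C with ice remaining.
Mass melted = 28749/334 ≈ 86.07 g.

m_melted ≈ 86.1 g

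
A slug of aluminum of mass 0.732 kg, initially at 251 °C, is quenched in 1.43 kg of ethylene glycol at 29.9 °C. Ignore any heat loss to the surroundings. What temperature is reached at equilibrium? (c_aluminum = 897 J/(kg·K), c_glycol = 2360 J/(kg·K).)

Energy conservation, ΣQ = 0:
0.732·897·(T − 251) + 1.43·2360·(T − 29.9) = 0
(656.6 + 3374.8) T = 656.6·251 + 3374.8·29.9
T = 265714/4031.4 ≈ 65.91 °C

T_f ≈ 65.9 °C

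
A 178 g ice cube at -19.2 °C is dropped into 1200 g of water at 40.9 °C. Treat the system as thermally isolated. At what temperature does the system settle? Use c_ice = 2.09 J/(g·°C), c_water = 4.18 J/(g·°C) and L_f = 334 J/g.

Sum of m c ΔT and latent-heat terms is zero:
warm ice to 0 °C: 178·2.09·(0 − (-19.2)) = 7142.8; melt ice: 178·334 = 59452; warm the meltwater: 744.04 T; water cools: 1200·4.18·(T − 40.9) = 5016(T − 40.9)
5760 T = 205154 − 66595 = 138560
T ≈ 24.06 °C. Since T > 0 °C, the all-ice-melts assumption holds.

T_f ≈ 24.1 °C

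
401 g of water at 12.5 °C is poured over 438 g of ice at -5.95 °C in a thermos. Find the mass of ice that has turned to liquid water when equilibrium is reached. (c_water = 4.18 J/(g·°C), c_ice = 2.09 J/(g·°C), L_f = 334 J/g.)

m_melted ≈ 46.4 g

Water can give up m c ΔT = 401×4.18×12.5 = 20952 J before reaching 0 °C.
Warming the ice to 0 °C takes 438×2.09×5.95 = 5446.7 J, leaving 15506 J for melting.
To melt every bit of ice: 438×334 = 146292 J.
Since 15506 < 146292 J, not all the ice melts; equilibrium is at 0 °C.
m_melted×334 = 15506  ⇒  m_melted ≈ 46.42 g.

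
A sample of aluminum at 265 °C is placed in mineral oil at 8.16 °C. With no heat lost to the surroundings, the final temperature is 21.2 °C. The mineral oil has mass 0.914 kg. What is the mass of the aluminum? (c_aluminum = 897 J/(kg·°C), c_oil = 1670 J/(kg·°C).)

m ≈ 0.091 kg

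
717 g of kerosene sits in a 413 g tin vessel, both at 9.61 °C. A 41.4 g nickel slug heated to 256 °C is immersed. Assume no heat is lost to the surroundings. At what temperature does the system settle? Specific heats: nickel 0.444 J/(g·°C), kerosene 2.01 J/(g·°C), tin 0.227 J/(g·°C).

Conservation of energy gives ΣQ = 0:
41.4·0.444·(T − 256) + 717·2.01·(T − 9.61) + 413·0.227·(T − 9.61) = 0
1553.3 T = 19456
T ≈ 12.53 °C

T_f ≈ 12.5 °C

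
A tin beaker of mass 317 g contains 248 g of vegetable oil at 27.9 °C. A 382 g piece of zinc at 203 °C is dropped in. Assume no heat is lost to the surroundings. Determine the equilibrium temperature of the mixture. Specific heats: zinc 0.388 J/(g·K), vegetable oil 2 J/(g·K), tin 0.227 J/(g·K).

T_f ≈ 64.1 °C

T_f = Σ m_i c_i T_i / Σ m_i c_i:
T_f = (148.22*203 + 496*27.9 + 71.96*27.9) / (148.22 + 496 + 71.96)
    = 45934 / 716.17 ≈ 64.14 °C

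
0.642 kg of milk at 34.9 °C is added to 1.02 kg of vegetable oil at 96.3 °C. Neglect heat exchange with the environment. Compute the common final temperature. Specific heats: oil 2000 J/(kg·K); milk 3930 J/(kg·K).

Setting the total heat transfer to zero:
1.02·2000·(T − 96.3) + 0.642·3930·(T − 34.9) = 0
2040(T − 96.3) + 2523.1(T − 34.9) = 0
4563.1 T = 284507
T = 284507/4563.1 ≈ 62.35 °C

T_f ≈ 62.4 °C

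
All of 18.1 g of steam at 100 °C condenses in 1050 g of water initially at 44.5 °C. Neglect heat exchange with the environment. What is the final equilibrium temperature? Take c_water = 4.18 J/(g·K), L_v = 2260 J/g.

T_f ≈ 54.6 °C

Let T be the final temperature. ΣQ_i = 0:
latent heat released on condensation: 18.1×2260 = 40906
  condensed water 100 °C→T: 75.66(T − 100)
  original water: 4389(T − 44.5)
4464.7 T = 40906 + 7565.8 + 195310 = 243782
T ≈ 54.60 °C (< 100 °C, so full condensation is consistent).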